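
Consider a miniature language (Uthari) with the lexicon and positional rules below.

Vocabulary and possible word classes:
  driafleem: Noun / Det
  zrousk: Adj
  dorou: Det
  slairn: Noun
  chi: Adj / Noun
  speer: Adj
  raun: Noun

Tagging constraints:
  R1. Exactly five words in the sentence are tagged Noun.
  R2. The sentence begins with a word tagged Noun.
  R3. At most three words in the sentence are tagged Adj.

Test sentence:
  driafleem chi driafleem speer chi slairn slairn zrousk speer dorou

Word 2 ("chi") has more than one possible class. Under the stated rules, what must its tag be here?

Noun

Candidates per position — 1:driafleem {Noun,Det}; 2:chi {Adj,Noun}; 3:driafleem {Noun,Det}; 4:speer {Adj}; 5:chi {Adj,Noun}; 6:slairn {Noun}; 7:slairn {Noun}; 8:zrousk {Adj}; 9:speer {Adj}; 10:dorou {Det}.
If word 1 were Det, no tagging could satisfy rule 2; so word 1 is Noun.
If word 2 were Adj, no tagging could satisfy rule 3; so word 2 is Noun.
If word 5 were Adj, no tagging could satisfy rule 3; so word 5 is Noun.
If word 3 were Noun, no tagging could satisfy rule 1; so word 3 is Det.
The only consistent sequence is: Noun Noun Det Adj Noun Noun Noun Adj Adj Det.
Verifying each rule — rule 1 satisfied; rule 2 satisfied; rule 3 satisfied.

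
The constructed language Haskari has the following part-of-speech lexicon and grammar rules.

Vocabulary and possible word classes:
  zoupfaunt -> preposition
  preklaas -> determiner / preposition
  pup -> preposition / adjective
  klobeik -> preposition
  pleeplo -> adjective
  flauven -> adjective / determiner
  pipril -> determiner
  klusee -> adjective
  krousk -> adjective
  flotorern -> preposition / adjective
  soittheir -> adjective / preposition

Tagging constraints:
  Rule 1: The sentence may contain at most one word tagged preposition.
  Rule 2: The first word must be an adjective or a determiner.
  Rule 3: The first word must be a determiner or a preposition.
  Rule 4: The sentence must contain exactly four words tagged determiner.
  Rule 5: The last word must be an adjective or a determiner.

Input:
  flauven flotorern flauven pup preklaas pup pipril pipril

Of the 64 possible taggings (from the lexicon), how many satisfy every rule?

5

Candidates per position — 1:flauven {adjective,determiner}; 2:flotorern {preposition,adjective}; 3:flauven {adjective,determiner}; 4:pup {preposition,adjective}; 5:preklaas {determiner,preposition}; 6:pup {preposition,adjective}; 7:pipril {determiner}; 8:pipril {determiner}.
There are 64 candidate sequences in total.
The sequences that satisfy every rule: determiner preposition adjective adjective determiner adjective determiner determiner; determiner adjective adjective preposition determiner adjective determiner determiner; determiner adjective adjective adjective determiner preposition determiner determiner; determiner adjective adjective adjective determiner adjective determiner determiner; determiner adjective determiner adjective preposition adjective determiner determiner.
Count = 5.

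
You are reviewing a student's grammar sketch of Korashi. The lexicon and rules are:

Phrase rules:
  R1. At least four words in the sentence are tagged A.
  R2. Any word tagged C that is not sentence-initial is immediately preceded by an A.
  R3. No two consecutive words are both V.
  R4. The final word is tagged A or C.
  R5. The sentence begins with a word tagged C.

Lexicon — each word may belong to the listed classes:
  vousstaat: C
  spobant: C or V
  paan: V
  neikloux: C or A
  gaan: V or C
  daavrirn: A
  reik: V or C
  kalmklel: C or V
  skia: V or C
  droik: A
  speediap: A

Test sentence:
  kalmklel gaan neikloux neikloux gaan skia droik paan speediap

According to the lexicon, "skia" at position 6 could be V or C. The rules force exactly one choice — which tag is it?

V

Candidates per position — 1:kalmklel {C,V}; 2:gaan {V,C}; 3:neikloux {C,A}; 4:neikloux {C,A}; 5:gaan {V,C}; 6:skia {V,C}; 7:droik {A}; 8:paan {V}; 9:speediap {A}.
At position 1, choosing V makes rule 5 impossible to satisfy; hence C.
At position 2, choosing C makes rule 2 impossible to satisfy; hence V.
At position 3, choosing C makes rule 1 impossible to satisfy; hence A.
At position 4, choosing C makes rule 1 impossible to satisfy; hence A.
At position 6, choosing C makes rule 2 impossible to satisfy; hence V.
At position 5, choosing V makes rule 3 impossible to satisfy; hence C.
So the tagging must be: C V A A C V A V A.
Rule-by-rule: rule 1 holds; rule 2 holds; rule 3 holds; rule 4 holds; rule 5 holds.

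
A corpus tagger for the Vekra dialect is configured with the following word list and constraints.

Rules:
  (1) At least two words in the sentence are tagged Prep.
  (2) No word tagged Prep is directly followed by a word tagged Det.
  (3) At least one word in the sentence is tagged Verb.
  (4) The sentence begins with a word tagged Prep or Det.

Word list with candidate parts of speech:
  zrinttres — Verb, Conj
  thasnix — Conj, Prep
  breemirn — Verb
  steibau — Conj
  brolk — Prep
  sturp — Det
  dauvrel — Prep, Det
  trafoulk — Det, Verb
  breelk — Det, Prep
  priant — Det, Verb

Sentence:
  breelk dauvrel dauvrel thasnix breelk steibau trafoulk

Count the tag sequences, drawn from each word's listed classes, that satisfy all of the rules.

Candidates per position — 1:breelk {Det,Prep}; 2:dauvrel {Prep,Det}; 3:dauvrel {Prep,Det}; 4:thasnix {Conj,Prep}; 5:breelk {Det,Prep}; 6:steibau {Conj}; 7:trafoulk {Det,Verb}.
There are 64 candidate sequences in total.
Checking each against the rules leaves 9 sequences.
Count = 9.

9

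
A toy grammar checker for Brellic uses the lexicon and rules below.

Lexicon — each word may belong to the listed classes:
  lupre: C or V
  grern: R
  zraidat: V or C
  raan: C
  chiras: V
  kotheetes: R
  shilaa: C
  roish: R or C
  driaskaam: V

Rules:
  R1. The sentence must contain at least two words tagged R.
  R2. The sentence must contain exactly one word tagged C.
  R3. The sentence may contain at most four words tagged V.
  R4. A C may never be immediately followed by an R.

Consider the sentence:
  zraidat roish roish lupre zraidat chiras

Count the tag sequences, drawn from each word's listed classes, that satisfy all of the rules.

2

Candidates per position — 1:zraidat {V,C}; 2:roish {R,C}; 3:roish {R,C}; 4:lupre {C,V}; 5:zraidat {V,C}; 6:chiras {V}.
There are 32 candidate sequences in total.
The sequences that satisfy every rule: V R R C V V; V R R V C V.
Count = 2.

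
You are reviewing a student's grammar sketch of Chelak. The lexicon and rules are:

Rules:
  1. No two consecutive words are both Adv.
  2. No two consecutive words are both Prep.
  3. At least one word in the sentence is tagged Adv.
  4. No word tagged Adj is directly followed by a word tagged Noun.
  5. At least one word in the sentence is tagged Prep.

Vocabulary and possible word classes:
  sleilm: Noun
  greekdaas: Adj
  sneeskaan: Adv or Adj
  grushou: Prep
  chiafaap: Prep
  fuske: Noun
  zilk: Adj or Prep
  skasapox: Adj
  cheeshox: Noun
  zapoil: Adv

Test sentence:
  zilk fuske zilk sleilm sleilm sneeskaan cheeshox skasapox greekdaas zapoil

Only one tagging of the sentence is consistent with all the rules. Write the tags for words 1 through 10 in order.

Candidates per position — 1:zilk {Adj,Prep}; 2:fuske {Noun}; 3:zilk {Adj,Prep}; 4:sleilm {Noun}; 5:sleilm {Noun}; 6:sneeskaan {Adv,Adj}; 7:cheeshox {Noun}; 8:skasapox {Adj}; 9:greekdaas {Adj}; 10:zapoil {Adv}.
At position 1, choosing Adj makes rule 4 impossible to satisfy; hence Prep.
At position 3, choosing Adj makes rule 4 impossible to satisfy; hence Prep.
At position 6, choosing Adj makes rule 4 impossible to satisfy; hence Adv.
So the tagging must be: Prep Noun Prep Noun Noun Adv Noun Adj Adj Adv.
Rule-by-rule: rule 1 satisfied; rule 2 satisfied; rule 3 satisfied; rule 4 satisfied; rule 5 satisfied.

Prep Noun Prep Noun Noun Adv Noun Adj Adj Adv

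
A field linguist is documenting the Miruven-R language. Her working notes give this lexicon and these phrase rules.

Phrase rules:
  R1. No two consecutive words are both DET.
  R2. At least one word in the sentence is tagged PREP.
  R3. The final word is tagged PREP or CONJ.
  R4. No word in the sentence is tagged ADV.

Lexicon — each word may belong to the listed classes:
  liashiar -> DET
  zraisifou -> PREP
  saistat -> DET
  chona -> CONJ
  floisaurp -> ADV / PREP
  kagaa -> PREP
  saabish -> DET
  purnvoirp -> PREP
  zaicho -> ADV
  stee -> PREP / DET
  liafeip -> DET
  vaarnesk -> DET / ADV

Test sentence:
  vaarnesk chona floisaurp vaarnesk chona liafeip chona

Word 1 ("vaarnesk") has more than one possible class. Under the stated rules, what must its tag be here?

Candidates per position — 1:vaarnesk {DET,ADV}; 2:chona {CONJ}; 3:floisaurp {ADV,PREP}; 4:vaarnesk {DET,ADV}; 5:chona {CONJ}; 6:liafeip {DET}; 7:chona {CONJ}.
At position 1, choosing ADV makes rule 4 impossible to satisfy; hence DET.
At position 3, choosing ADV makes rule 2 impossible to satisfy; hence PREP.
At position 4, choosing ADV makes rule 4 impossible to satisfy; hence DET.
The only consistent sequence is: DET CONJ PREP DET CONJ DET CONJ.
Checking: rule 1 holds; rule 2 holds; rule 3 holds; rule 4 holds.

DET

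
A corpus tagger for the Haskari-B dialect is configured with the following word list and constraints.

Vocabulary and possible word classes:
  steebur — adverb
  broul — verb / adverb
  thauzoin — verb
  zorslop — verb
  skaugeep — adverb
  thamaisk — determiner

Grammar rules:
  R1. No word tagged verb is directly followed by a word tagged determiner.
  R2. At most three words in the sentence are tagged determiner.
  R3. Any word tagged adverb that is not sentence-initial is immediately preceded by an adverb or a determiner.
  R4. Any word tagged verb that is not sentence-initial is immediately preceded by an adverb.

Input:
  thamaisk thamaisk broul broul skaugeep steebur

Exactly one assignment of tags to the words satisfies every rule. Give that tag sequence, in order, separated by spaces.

determiner determiner adverb adverb adverb adverb

Candidates per position — 1:thamaisk {determiner}; 2:thamaisk {determiner}; 3:broul {verb,adverb}; 4:broul {verb,adverb}; 5:skaugeep {adverb}; 6:steebur {adverb}.
At position 3, choosing verb makes rule 3 impossible to satisfy; hence adverb.
At position 4, choosing verb makes rule 3 impossible to satisfy; hence adverb.
The unique satisfying tagging is: determiner determiner adverb adverb adverb adverb.
Rule-by-rule: rule 1 holds; rule 2 holds; rule 3 holds; rule 4 holds.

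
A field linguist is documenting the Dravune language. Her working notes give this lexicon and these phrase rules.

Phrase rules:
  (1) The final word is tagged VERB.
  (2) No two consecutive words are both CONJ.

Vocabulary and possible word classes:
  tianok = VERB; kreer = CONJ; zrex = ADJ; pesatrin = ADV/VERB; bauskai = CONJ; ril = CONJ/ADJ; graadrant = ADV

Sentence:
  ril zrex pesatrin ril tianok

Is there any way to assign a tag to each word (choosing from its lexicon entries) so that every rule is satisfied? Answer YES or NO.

Candidates per position — 1:ril {CONJ,ADJ}; 2:zrex {ADJ}; 3:pesatrin {ADV,VERB}; 4:ril {CONJ,ADJ}; 5:tianok {VERB}.
One satisfying assignment: ADJ ADJ VERB ADJ VERB.
Checking: rule 1 ok; rule 2 ok.

YES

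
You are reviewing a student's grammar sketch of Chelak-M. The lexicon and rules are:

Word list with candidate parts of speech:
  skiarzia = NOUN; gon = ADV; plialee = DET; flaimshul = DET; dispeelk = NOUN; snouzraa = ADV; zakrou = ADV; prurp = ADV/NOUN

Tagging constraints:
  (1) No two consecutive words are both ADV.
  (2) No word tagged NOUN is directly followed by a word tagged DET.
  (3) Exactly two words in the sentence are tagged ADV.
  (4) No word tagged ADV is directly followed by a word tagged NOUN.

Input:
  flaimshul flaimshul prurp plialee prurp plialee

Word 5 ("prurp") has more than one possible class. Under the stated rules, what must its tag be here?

ADV

Candidates per position — 1:flaimshul {DET}; 2:flaimshul {DET}; 3:prurp {ADV,NOUN}; 4:plialee {DET}; 5:prurp {ADV,NOUN}; 6:plialee {DET}.
At position 3, choosing NOUN makes rule 2 impossible to satisfy; hence ADV.
At position 5, choosing NOUN makes rule 2 impossible to satisfy; hence ADV.
So the tagging must be: DET DET ADV DET ADV DET.
Check: rule 1 ok; rule 2 ok; rule 3 ok; rule 4 ok.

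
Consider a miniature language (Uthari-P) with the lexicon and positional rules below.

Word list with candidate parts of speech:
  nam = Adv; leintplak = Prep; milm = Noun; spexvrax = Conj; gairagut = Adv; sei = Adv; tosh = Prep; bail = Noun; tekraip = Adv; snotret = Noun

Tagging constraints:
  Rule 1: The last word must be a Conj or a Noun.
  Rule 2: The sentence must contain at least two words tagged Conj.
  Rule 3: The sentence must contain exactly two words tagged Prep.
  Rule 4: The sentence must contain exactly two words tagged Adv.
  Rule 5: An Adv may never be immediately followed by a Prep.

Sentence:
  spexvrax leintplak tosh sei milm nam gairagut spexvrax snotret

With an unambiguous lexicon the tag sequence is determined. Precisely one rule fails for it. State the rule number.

Fixed tagging: Conj Prep Prep Adv Noun Adv Adv Conj Noun.
Rule check: R1 pass, R2 pass, R3 pass, R4 fail, R5 pass.
Only rule 4 fails.

4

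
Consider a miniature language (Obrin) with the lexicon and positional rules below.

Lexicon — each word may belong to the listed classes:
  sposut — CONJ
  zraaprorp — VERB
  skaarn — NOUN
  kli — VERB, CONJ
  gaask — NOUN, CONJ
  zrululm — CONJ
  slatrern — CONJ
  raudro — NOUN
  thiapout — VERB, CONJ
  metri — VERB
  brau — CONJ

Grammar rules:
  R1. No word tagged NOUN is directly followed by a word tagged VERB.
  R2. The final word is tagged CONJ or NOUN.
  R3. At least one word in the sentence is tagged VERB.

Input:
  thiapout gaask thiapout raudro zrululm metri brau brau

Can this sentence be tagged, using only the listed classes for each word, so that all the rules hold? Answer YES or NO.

YES

Candidates per position — 1:thiapout {VERB,CONJ}; 2:gaask {NOUN,CONJ}; 3:thiapout {VERB,CONJ}; 4:raudro {NOUN}; 5:zrululm {CONJ}; 6:metri {VERB}; 7:brau {CONJ}; 8:brau {CONJ}.
One satisfying assignment: VERB CONJ VERB NOUN CONJ VERB CONJ CONJ.
Verifying each rule — rule 1 satisfied; rule 2 satisfied; rule 3 satisfied.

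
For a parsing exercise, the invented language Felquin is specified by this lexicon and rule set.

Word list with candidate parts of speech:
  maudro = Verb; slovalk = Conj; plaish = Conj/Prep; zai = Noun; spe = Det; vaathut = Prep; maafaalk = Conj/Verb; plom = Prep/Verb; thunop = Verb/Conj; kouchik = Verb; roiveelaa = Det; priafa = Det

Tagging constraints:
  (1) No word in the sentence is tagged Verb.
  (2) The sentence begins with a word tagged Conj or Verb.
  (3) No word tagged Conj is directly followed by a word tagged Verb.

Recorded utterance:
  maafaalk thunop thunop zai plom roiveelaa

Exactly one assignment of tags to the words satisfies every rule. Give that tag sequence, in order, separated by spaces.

Candidates per position — 1:maafaalk {Conj,Verb}; 2:thunop {Verb,Conj}; 3:thunop {Verb,Conj}; 4:zai {Noun}; 5:plom {Prep,Verb}; 6:roiveelaa {Det}.
Position 1: Verb is ruled out by rule 1; that leaves Conj.
Position 2: Verb is ruled out by rule 1; that leaves Conj.
Position 3: Verb is ruled out by rule 1; that leaves Conj.
Position 5: Verb is ruled out by rule 1; that leaves Prep.
The only consistent sequence is: Conj Conj Conj Noun Prep Det.
Checking: rule 1 ok; rule 2 ok; rule 3 ok.

Conj Conj Conj Noun Prep Det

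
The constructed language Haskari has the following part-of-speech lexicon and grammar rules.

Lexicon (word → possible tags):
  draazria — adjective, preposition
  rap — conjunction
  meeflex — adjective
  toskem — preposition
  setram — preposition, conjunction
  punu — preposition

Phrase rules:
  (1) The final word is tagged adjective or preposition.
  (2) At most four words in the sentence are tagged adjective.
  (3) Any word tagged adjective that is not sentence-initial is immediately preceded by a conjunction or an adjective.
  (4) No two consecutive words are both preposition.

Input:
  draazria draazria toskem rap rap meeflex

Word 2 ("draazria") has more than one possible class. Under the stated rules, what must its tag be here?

adjective

Candidates per position — 1:draazria {adjective,preposition}; 2:draazria {adjective,preposition}; 3:toskem {preposition}; 4:rap {conjunction}; 5:rap {conjunction}; 6:meeflex {adjective}.
At position 2, choosing preposition makes rule 4 impossible to satisfy; hence adjective.
At position 1, choosing preposition makes rule 3 impossible to satisfy; hence adjective.
So the tagging must be: adjective adjective preposition conjunction conjunction adjective.
Check: rule 1 ✓; rule 2 ✓; rule 3 ✓; rule 4 ✓.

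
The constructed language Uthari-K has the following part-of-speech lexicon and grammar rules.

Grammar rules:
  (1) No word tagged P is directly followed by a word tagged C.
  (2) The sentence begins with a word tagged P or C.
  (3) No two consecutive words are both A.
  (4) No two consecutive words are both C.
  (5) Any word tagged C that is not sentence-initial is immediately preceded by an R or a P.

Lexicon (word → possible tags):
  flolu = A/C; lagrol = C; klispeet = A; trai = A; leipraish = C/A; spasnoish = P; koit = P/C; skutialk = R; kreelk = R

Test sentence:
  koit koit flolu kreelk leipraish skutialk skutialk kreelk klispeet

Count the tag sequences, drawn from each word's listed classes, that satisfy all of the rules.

4

Candidates per position — 1:koit {P,C}; 2:koit {P,C}; 3:flolu {A,C}; 4:kreelk {R}; 5:leipraish {C,A}; 6:skutialk {R}; 7:skutialk {R}; 8:kreelk {R}; 9:klispeet {A}.
There are 16 candidate sequences in total.
The sequences that satisfy every rule: P P A R C R R R A; P P A R A R R R A; C P A R C R R R A; C P A R A R R R A.
Count = 4.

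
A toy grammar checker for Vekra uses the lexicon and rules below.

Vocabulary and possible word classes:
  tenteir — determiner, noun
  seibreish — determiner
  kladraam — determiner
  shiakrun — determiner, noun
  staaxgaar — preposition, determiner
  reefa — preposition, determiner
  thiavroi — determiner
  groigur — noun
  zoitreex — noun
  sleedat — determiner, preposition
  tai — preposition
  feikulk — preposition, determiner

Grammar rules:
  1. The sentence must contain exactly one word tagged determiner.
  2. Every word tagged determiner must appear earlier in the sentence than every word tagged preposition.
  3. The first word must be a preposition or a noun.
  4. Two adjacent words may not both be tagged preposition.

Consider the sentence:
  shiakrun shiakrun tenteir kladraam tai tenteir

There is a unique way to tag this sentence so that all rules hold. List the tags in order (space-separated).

noun noun noun determiner preposition noun

Candidates per position — 1:shiakrun {determiner,noun}; 2:shiakrun {determiner,noun}; 3:tenteir {determiner,noun}; 4:kladraam {determiner}; 5:tai {preposition}; 6:tenteir {determiner,noun}.
Position 1: tagging it determiner would leave rule 1 unsatisfiable, so it must be noun.
Position 2: tagging it determiner would leave rule 1 unsatisfiable, so it must be noun.
Position 3: tagging it determiner would leave rule 1 unsatisfiable, so it must be noun.
Position 6: tagging it determiner would leave rule 1 unsatisfiable, so it must be noun.
The unique satisfying tagging is: noun noun noun determiner preposition noun.
Verifying each rule — rule 1 ok; rule 2 ok; rule 3 ok; rule 4 ok.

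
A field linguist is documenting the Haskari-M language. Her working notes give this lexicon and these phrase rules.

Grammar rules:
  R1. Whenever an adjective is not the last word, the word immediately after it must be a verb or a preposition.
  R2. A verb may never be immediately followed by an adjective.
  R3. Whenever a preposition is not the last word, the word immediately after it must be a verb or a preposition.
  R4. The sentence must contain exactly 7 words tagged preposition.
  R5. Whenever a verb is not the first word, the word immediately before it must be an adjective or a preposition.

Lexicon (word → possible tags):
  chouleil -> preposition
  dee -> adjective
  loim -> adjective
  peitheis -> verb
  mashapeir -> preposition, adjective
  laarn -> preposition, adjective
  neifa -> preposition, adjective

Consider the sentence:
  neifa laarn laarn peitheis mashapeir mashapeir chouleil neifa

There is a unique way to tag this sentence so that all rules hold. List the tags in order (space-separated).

Candidates per position — 1:neifa {preposition,adjective}; 2:laarn {preposition,adjective}; 3:laarn {preposition,adjective}; 4:peitheis {verb}; 5:mashapeir {preposition,adjective}; 6:mashapeir {preposition,adjective}; 7:chouleil {preposition}; 8:neifa {preposition,adjective}.
Word 1 cannot be adjective — rule 4 would then fail for every completion. It is preposition.
Word 2 cannot be adjective — rule 3 would then fail for every completion. It is preposition.
Word 3 cannot be adjective — rule 3 would then fail for every completion. It is preposition.
Word 5 cannot be adjective — rule 2 would then fail for every completion. It is preposition.
Word 6 cannot be adjective — rule 3 would then fail for every completion. It is preposition.
Word 8 cannot be adjective — rule 3 would then fail for every completion. It is preposition.
That leaves exactly one tagging: preposition preposition preposition verb preposition preposition preposition preposition.
Checking: rule 1 holds; rule 2 holds; rule 3 holds; rule 4 holds; rule 5 holds.

preposition preposition preposition verb preposition preposition preposition preposition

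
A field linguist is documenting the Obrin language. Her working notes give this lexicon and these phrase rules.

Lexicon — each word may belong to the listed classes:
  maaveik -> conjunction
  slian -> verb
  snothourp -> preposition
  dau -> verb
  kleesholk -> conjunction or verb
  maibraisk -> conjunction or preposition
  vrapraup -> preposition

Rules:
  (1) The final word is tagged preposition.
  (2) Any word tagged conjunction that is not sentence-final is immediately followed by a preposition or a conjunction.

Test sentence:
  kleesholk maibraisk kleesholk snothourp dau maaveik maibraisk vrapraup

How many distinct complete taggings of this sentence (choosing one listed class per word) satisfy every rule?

Candidates per position — 1:kleesholk {conjunction,verb}; 2:maibraisk {conjunction,preposition}; 3:kleesholk {conjunction,verb}; 4:snothourp {preposition}; 5:dau {verb}; 6:maaveik {conjunction}; 7:maibraisk {conjunction,preposition}; 8:vrapraup {preposition}.
There are 16 candidate sequences in total.
Checking each against the rules leaves 12 sequences.
Count = 12.

12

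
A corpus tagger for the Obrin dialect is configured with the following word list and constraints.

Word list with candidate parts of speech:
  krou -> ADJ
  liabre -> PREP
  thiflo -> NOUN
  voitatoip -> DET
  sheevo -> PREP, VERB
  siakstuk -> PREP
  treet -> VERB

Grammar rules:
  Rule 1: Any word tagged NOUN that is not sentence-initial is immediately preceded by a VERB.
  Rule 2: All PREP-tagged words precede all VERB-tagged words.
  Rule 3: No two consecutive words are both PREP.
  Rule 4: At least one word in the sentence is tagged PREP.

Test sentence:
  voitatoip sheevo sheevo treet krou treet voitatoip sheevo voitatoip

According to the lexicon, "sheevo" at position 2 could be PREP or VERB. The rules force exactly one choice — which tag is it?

Candidates per position — 1:voitatoip {DET}; 2:sheevo {PREP,VERB}; 3:sheevo {PREP,VERB}; 4:treet {VERB}; 5:krou {ADJ}; 6:treet {VERB}; 7:voitatoip {DET}; 8:sheevo {PREP,VERB}; 9:voitatoip {DET}.
Position 8: PREP is ruled out by rule 2; that leaves VERB.
Position 2: the remaining choice is settled jointly with positions 3 — only PREP at position 2 is part of a tagging that satisfies every rule.
So the tagging must be: DET PREP VERB VERB ADJ VERB DET VERB DET.
Verifying each rule — rule 1 ✓; rule 2 ✓; rule 3 ✓; rule 4 ✓.

PREP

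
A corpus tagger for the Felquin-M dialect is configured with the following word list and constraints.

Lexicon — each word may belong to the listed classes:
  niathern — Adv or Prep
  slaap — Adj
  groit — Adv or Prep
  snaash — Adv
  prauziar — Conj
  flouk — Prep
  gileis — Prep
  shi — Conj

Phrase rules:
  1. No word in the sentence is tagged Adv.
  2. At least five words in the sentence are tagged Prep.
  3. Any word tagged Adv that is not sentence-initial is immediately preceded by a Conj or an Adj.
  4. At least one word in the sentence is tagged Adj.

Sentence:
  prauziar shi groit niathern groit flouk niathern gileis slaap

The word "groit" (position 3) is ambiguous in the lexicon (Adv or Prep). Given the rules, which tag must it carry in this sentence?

Candidates per position — 1:prauziar {Conj}; 2:shi {Conj}; 3:groit {Adv,Prep}; 4:niathern {Adv,Prep}; 5:groit {Adv,Prep}; 6:flouk {Prep}; 7:niathern {Adv,Prep}; 8:gileis {Prep}; 9:slaap {Adj}.
Position 3: tagging it Adv would leave rule 1 unsatisfiable, so it must be Prep.
Position 4: tagging it Adv would leave rule 1 unsatisfiable, so it must be Prep.
Position 5: tagging it Adv would leave rule 1 unsatisfiable, so it must be Prep.
Position 7: tagging it Adv would leave rule 1 unsatisfiable, so it must be Prep.
That leaves exactly one tagging: Conj Conj Prep Prep Prep Prep Prep Prep Adj.
Checking: rule 1 satisfied; rule 2 satisfied; rule 3 satisfied; rule 4 satisfied.

Prep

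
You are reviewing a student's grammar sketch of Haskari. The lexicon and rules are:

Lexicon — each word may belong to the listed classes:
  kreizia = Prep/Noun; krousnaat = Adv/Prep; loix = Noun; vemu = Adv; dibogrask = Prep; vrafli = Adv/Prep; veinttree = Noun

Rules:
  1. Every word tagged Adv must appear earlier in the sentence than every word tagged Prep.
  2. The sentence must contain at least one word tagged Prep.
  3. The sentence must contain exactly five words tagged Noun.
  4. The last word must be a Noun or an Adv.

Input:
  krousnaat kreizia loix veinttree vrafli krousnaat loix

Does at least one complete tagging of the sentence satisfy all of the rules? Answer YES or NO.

Candidates per position — 1:krousnaat {Adv,Prep}; 2:kreizia {Prep,Noun}; 3:loix {Noun}; 4:veinttree {Noun}; 5:vrafli {Adv,Prep}; 6:krousnaat {Adv,Prep}; 7:loix {Noun}.
Rule 3 cannot be satisfied by any choice of tags from the lexicon.
So there is no consistent tagging.

NO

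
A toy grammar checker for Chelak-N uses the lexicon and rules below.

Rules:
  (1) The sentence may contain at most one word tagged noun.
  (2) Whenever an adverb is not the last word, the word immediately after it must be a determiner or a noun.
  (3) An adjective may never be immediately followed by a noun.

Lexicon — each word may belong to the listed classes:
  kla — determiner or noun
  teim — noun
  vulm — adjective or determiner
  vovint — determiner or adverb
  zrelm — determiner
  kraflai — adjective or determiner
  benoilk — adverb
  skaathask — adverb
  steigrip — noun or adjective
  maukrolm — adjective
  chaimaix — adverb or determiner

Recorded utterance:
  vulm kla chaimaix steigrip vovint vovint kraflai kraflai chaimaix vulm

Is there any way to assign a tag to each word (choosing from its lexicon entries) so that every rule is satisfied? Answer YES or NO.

YES

Candidates per position — 1:vulm {adjective,determiner}; 2:kla {determiner,noun}; 3:chaimaix {adverb,determiner}; 4:steigrip {noun,adjective}; 5:vovint {determiner,adverb}; 6:vovint {determiner,adverb}; 7:kraflai {adjective,determiner}; 8:kraflai {adjective,determiner}; 9:chaimaix {adverb,determiner}; 10:vulm {adjective,determiner}.
One satisfying assignment: adjective determiner determiner noun determiner determiner determiner determiner adverb determiner.
Checking: rule 1 holds; rule 2 holds; rule 3 holds.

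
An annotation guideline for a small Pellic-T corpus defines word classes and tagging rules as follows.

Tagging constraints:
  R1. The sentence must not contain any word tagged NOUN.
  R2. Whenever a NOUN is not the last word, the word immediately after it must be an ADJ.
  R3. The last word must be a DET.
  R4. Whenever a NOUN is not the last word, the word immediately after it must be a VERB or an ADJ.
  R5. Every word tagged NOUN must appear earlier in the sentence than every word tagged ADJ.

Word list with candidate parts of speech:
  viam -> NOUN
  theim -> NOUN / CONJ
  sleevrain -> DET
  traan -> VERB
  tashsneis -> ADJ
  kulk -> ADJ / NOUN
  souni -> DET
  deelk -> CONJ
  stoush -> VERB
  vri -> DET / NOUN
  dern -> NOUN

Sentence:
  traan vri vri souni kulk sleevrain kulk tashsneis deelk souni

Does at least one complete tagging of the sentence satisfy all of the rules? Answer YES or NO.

YES

Candidates per position — 1:traan {VERB}; 2:vri {DET,NOUN}; 3:vri {DET,NOUN}; 4:souni {DET}; 5:kulk {ADJ,NOUN}; 6:sleevrain {DET}; 7:kulk {ADJ,NOUN}; 8:tashsneis {ADJ}; 9:deelk {CONJ}; 10:souni {DET}.
One satisfying assignment: VERB DET DET DET ADJ DET ADJ ADJ CONJ DET.
Check: rule 1 holds; rule 2 holds; rule 3 holds; rule 4 holds; rule 5 holds.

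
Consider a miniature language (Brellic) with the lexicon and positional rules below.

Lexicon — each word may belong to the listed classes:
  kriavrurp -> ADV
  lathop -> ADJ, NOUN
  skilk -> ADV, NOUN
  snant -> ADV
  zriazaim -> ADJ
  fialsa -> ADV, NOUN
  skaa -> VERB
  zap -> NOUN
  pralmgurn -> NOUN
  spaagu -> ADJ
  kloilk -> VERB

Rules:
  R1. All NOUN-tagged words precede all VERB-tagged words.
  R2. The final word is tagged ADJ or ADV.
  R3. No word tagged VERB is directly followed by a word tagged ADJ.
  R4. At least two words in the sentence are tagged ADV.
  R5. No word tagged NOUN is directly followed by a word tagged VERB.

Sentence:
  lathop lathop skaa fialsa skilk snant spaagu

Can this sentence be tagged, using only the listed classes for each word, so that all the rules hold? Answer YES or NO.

YES

Candidates per position — 1:lathop {ADJ,NOUN}; 2:lathop {ADJ,NOUN}; 3:skaa {VERB}; 4:fialsa {ADV,NOUN}; 5:skilk {ADV,NOUN}; 6:snant {ADV}; 7:spaagu {ADJ}.
One satisfying assignment: ADJ ADJ VERB ADV ADV ADV ADJ.
Checking: rule 1 satisfied; rule 2 satisfied; rule 3 satisfied; rule 4 satisfied; rule 5 satisfied.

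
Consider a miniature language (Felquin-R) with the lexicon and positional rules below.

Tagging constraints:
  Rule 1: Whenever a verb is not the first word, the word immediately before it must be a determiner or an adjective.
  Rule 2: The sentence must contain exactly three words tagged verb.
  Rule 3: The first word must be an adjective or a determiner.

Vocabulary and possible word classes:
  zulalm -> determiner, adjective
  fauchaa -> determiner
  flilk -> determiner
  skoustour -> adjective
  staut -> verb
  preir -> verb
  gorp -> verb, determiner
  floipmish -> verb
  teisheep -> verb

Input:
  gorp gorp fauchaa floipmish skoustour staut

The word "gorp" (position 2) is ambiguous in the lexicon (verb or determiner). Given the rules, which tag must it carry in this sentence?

Candidates per position — 1:gorp {verb,determiner}; 2:gorp {verb,determiner}; 3:fauchaa {determiner}; 4:floipmish {verb}; 5:skoustour {adjective}; 6:staut {verb}.
Word 1 cannot be verb — rule 3 would then fail for every completion. It is determiner.
Word 2 cannot be determiner — rule 2 would then fail for every completion. It is verb.
The only consistent sequence is: determiner verb determiner verb adjective verb.
Check: rule 1 satisfied; rule 2 satisfied; rule 3 satisfied.

verb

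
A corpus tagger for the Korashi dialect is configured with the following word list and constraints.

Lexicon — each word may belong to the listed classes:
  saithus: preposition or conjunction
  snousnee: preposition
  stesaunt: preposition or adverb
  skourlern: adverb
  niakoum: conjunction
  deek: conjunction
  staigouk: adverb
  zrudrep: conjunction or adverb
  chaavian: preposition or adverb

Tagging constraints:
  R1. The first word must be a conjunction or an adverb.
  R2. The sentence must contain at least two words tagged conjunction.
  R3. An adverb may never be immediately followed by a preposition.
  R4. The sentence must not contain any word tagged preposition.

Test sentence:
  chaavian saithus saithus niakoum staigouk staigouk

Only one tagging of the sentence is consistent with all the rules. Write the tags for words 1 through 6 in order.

Candidates per position — 1:chaavian {preposition,adverb}; 2:saithus {preposition,conjunction}; 3:saithus {preposition,conjunction}; 4:niakoum {conjunction}; 5:staigouk {adverb}; 6:staigouk {adverb}.
Position 1: preposition is ruled out by rule 1; that leaves adverb.
Position 2: preposition is ruled out by rule 3; that leaves conjunction.
Position 3: preposition is ruled out by rule 4; that leaves conjunction.
So the tagging must be: adverb conjunction conjunction conjunction adverb adverb.
Check: rule 1 holds; rule 2 holds; rule 3 holds; rule 4 holds.

adverb conjunction conjunction conjunction adverb adverb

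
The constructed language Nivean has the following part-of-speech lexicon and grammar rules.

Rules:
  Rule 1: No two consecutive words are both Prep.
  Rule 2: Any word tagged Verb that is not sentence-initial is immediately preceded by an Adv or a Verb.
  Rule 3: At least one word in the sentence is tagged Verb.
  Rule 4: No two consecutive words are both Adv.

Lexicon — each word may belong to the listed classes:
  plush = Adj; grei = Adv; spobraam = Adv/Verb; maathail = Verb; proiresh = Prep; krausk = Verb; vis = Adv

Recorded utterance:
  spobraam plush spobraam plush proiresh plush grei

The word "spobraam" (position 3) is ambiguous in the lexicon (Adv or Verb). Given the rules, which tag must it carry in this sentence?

Candidates per position — 1:spobraam {Adv,Verb}; 2:plush {Adj}; 3:spobraam {Adv,Verb}; 4:plush {Adj}; 5:proiresh {Prep}; 6:plush {Adj}; 7:grei {Adv}.
At position 3, choosing Verb makes rule 2 impossible to satisfy; hence Adv.
At position 1, choosing Adv makes rule 3 impossible to satisfy; hence Verb.
That leaves exactly one tagging: Verb Adj Adv Adj Prep Adj Adv.
Rule-by-rule: rule 1 satisfied; rule 2 satisfied; rule 3 satisfied; rule 4 satisfied.

Adv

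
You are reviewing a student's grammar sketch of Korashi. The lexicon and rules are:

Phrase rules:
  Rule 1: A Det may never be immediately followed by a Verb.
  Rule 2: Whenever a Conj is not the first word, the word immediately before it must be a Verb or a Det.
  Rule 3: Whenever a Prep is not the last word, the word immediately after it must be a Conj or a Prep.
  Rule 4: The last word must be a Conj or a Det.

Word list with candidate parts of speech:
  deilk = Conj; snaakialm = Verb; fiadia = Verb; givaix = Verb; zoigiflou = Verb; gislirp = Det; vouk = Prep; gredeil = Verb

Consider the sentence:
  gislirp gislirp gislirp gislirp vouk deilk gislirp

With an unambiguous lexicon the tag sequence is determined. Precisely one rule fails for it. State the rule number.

2

Fixed tagging: Det Det Det Det Prep Conj Det.
Applying the rules: R1 holds, R2 violated, R3 holds, R4 holds.
Only rule 2 fails.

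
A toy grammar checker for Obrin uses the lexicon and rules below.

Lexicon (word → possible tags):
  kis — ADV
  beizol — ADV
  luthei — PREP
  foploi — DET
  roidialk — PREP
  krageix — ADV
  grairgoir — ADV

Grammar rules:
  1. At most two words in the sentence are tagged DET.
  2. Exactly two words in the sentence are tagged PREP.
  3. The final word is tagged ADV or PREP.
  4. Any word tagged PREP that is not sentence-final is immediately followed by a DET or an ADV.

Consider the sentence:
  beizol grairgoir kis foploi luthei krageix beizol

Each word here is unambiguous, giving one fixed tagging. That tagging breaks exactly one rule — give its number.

2

Fixed tagging: ADV ADV ADV DET PREP ADV ADV.
Applying the rules: R1 pass, R2 fail, R3 pass, R4 pass.
Only rule 2 fails.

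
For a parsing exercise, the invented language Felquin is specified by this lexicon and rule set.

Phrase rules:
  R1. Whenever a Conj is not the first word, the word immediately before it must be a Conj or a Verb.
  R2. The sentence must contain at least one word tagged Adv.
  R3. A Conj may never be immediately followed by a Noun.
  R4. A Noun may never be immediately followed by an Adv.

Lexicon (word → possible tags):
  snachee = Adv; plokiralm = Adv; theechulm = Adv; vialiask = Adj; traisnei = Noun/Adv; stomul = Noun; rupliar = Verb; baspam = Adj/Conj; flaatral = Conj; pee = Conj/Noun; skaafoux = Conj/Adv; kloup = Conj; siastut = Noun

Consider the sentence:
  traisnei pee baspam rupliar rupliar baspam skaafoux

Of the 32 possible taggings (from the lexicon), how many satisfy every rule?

5

Candidates per position — 1:traisnei {Noun,Adv}; 2:pee {Conj,Noun}; 3:baspam {Adj,Conj}; 4:rupliar {Verb}; 5:rupliar {Verb}; 6:baspam {Adj,Conj}; 7:skaafoux {Conj,Adv}.
There are 32 candidate sequences in total.
The sequences that satisfy every rule: Noun Noun Adj Verb Verb Adj Adv; Noun Noun Adj Verb Verb Conj Adv; Adv Noun Adj Verb Verb Adj Adv; Adv Noun Adj Verb Verb Conj Conj; Adv Noun Adj Verb Verb Conj Adv.
Count = 5.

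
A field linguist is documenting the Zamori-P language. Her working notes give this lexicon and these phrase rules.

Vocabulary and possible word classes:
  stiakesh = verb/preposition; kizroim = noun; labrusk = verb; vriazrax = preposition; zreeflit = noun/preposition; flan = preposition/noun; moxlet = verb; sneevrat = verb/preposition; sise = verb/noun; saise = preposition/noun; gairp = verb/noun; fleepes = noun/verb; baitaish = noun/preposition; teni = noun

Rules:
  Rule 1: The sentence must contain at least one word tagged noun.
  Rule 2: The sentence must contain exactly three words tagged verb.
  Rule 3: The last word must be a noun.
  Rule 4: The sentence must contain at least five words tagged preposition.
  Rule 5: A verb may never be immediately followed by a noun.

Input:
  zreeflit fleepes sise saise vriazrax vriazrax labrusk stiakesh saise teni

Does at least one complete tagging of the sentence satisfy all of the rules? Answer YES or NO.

YES

Candidates per position — 1:zreeflit {noun,preposition}; 2:fleepes {noun,verb}; 3:sise {verb,noun}; 4:saise {preposition,noun}; 5:vriazrax {preposition}; 6:vriazrax {preposition}; 7:labrusk {verb}; 8:stiakesh {verb,preposition}; 9:saise {preposition,noun}; 10:teni {noun}.
One satisfying assignment: preposition verb verb preposition preposition preposition verb preposition noun noun.
Checking: rule 1 ✓; rule 2 ✓; rule 3 ✓; rule 4 ✓; rule 5 ✓.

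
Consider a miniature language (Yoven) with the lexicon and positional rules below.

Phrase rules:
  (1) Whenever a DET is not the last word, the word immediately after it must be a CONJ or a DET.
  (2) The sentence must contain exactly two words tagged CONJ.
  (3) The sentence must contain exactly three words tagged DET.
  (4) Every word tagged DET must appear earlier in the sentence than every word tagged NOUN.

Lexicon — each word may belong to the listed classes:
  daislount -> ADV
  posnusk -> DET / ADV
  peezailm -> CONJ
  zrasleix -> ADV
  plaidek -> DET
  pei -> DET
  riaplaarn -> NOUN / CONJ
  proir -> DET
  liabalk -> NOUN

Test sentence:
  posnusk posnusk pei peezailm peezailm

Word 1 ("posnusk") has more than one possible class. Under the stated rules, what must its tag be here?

DET

Candidates per position — 1:posnusk {DET,ADV}; 2:posnusk {DET,ADV}; 3:pei {DET}; 4:peezailm {CONJ}; 5:peezailm {CONJ}.
Position 1: tagging it ADV would leave rule 3 unsatisfiable, so it must be DET.
Position 2: tagging it ADV would leave rule 1 unsatisfiable, so it must be DET.
So the tagging must be: DET DET DET CONJ CONJ.
Verifying each rule — rule 1 satisfied; rule 2 satisfied; rule 3 satisfied; rule 4 satisfied.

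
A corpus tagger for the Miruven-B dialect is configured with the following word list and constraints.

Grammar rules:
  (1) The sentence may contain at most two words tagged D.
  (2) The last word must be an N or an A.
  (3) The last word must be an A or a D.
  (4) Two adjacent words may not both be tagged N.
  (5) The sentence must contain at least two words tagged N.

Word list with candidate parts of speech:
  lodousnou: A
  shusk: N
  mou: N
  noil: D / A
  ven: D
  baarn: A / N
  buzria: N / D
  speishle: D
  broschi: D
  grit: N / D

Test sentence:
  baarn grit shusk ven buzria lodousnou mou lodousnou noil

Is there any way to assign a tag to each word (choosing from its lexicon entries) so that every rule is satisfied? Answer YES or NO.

YES

Candidates per position — 1:baarn {A,N}; 2:grit {N,D}; 3:shusk {N}; 4:ven {D}; 5:buzria {N,D}; 6:lodousnou {A}; 7:mou {N}; 8:lodousnou {A}; 9:noil {D,A}.
One satisfying assignment: A D N D N A N A A.
Rule-by-rule: rule 1 holds; rule 2 holds; rule 3 holds; rule 4 holds; rule 5 holds.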